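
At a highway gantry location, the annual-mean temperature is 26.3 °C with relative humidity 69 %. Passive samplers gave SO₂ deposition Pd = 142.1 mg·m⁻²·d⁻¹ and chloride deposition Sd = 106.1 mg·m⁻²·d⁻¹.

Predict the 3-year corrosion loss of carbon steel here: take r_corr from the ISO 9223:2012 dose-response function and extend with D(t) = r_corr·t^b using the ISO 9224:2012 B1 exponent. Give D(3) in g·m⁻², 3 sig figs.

D(3) = 1.25e+03 g·m⁻²

carbon steel: temperature factor f = -0.054·(16.3) = -0.8802
  SO₂ term: 1.77·142.1^0.52·exp(0.02·69-0.8802) = 38.4
  Sd branch = 0.102·Sd^0.62·e^(0.033·RH+0.04·T) = 51.32 μm/a
  r_corr = 38.4 + 51.32 = 89.73 μm/a
ISO 9224: D(t) = r_corr · t^b with b = 0.523 (carbon steel, B1)
  D(3) = 89.73 × 3^0.523 = 89.73 × 1.776 = 159.4 μm
  Mass loss = 159.4 μm × 7.85 g/cm³ = 1251 g·m⁻²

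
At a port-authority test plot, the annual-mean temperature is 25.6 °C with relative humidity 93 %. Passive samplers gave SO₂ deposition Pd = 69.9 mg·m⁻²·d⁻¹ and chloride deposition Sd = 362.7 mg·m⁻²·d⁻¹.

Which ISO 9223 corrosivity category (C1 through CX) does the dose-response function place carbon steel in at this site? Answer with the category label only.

CX

carbon steel: f(T) = -0.054·(T−10) [T>10 °C] = -0.8424
  sulphur-dioxide contribution → 44.57 μm/a
  chloride contribution → 236.1 μm/a
  ⇒ r_corr(carbon steel) = 280.7 μm/a
Category bounds: 200…700 μm/a bracket r_corr ⇒ CX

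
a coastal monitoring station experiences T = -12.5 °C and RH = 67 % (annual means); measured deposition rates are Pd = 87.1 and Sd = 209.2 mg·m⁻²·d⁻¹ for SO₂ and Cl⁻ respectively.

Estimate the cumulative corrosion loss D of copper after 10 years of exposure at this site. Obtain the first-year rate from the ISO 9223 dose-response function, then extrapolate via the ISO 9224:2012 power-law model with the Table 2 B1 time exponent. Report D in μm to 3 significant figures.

D(10) = 1.46 μm

copper: f(T) = +0.126·(T−10) [T≤10 °C] = -2.8350
  sulphur-dioxide contribution → 0.05179 μm/a
  chloride contribution → 0.2623 μm/a
  total first-year rate 0.3141 μm/a
Power-law: D(10) = r_corr · 10^0.667
  D(10) = 0.3141 × 10^0.667 = 0.3141 × 4.645 = 1.459 μm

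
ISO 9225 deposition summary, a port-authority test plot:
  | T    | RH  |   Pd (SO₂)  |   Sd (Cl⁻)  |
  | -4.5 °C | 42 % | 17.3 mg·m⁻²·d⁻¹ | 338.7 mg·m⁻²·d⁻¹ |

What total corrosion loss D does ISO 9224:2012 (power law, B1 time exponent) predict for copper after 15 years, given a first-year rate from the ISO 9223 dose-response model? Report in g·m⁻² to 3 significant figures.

copper: temperature factor f = +0.126·(-14.5) = -1.8270
  sulphur-dioxide contribution → 0.02133 μm/a
  chloride contribution → 0.1797 μm/a
  ⇒ r_corr(copper) = 0.2011 μm/a
Power-law: D(15) = r_corr · 15^0.667
  D(15) = 0.2011 × 15^0.667 = 0.2011 × 6.088 = 1.224 μm
  Mass loss = 1.224 μm × 8.96 g/cm³ = 10.97 g·m⁻²

D(15) = 11.0 g·m⁻²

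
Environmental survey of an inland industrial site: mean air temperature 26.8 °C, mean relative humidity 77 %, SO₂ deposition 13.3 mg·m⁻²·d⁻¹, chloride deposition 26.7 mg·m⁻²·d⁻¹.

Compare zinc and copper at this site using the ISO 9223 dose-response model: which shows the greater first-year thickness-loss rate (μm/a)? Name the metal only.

zinc

zinc: temperature factor f = -0.071·(16.8) = -1.1928
  sulphur-dioxide contribution → 0.422 μm/a
  chloride contribution → 2.056 μm/a
  total first-year rate 2.478 μm/a
copper: T>10 °C ⇒ hinge -0.080·(26.8−10) = -1.3440
  sulphur-dioxide contribution → 0.2546 μm/a
  chloride contribution → 1.479 μm/a
  ⇒ r_corr(copper) = 1.734 μm/a
Ordering by μm/a: zinc (2.48) > copper (1.73)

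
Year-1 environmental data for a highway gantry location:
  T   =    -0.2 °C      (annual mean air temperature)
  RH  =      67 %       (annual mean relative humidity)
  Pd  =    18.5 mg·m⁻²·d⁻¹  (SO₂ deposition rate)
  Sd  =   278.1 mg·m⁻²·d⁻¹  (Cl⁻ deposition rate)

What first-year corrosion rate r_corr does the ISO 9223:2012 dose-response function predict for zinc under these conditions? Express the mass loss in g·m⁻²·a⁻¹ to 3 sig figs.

r_corr = 10.1 g·m⁻²·a⁻¹

zinc: temperature factor f = +0.038·(-10.2) = -0.3876
  Pd branch = 0.0129·Pd^0.44·e^(0.046·RH+f) = 0.6891 μm/a
  Sd branch = 0.0175·Sd^0.57·e^(0.008·RH+0.085·T) = 0.7272 μm/a
  sum: 0.6891 + 0.7272 → r_corr = 1.416 μm/a
Convert to mass loss: 1.416 μm/a × 7.14 g/cm³ = 10.11 g·m⁻²·a⁻¹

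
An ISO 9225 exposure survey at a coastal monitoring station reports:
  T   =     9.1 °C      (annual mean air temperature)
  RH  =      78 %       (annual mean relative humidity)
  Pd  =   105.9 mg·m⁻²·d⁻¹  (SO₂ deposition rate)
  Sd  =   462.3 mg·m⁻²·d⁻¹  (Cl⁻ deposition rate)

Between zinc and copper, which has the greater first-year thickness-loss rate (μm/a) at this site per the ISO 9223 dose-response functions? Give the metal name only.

zinc

zinc: f(T) = +0.038·(T−10) [T≤10 °C] = -0.0342
  sulphur-dioxide contribution → 3.507 μm/a
  chloride contribution → 2.339 μm/a
  ⇒ r_corr(zinc) = 5.846 μm/a
copper: temperature factor f = +0.126·(-0.9) = -0.1134
  sulphur-dioxide contribution → 1.585 μm/a
  chloride contribution → 1.391 μm/a
  total first-year rate 2.977 μm/a
Ordering by μm/a: zinc (5.85) > copper (2.98)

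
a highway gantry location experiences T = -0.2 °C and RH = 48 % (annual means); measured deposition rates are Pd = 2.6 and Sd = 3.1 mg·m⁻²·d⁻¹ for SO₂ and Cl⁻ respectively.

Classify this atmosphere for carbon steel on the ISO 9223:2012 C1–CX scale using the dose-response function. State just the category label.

C2

carbon steel: T≤10 °C ⇒ hinge +0.150·(-0.2−10) = -1.5300
  sulphur-dioxide contribution → 1.645 μm/a
  chloride contribution → 0.9947 μm/a
  total first-year rate 2.64 μm/a
ISO 9223 Table 2 (carbon steel): 1.3 < 2.64 ≤ 25 μm/a ⇒ C2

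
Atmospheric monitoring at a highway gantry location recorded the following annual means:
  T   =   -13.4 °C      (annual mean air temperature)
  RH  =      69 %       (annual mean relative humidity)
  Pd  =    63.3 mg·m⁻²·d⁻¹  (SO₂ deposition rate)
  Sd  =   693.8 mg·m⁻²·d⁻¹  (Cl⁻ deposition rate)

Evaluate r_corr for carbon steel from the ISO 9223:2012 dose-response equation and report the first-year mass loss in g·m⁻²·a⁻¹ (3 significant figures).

r_corr = 278 g·m⁻²·a⁻¹

carbon steel: T≤10 °C ⇒ hinge +0.150·(-13.4−10) = -3.5100
  Pd branch = 1.77·Pd^0.52·e^(0.02·RH+f) = 1.818 μm/a
  Sd branch = 0.102·Sd^0.62·e^(0.033·RH+0.04·T) = 33.59 μm/a
  sum: 1.818 + 33.59 → r_corr = 35.41 μm/a
Convert to mass loss: 35.41 μm/a × 7.85 g/cm³ = 278 g·m⁻²·a⁻¹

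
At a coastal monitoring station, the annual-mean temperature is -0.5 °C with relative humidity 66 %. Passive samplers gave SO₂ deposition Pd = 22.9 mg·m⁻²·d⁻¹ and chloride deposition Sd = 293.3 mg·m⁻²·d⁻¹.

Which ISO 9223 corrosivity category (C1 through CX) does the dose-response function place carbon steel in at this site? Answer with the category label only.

carbon steel: temperature factor f = +0.150·(-10.5) = -1.5750
  sulphur-dioxide contribution → 6.988 μm/a
  chloride contribution → 29.89 μm/a
  ⇒ r_corr(carbon steel) = 36.88 μm/a
ISO 9223 Table 2 (carbon steel): 25 < 36.9 ≤ 50 μm/a ⇒ C3

C3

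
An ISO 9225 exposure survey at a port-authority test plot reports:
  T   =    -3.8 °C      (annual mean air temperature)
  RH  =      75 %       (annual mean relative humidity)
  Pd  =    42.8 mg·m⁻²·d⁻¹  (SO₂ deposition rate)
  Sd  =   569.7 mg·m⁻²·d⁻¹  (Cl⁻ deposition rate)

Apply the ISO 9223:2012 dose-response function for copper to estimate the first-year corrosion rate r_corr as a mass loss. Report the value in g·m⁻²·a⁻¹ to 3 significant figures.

copper: f(T) = +0.126·(T−10) [T≤10 °C] = -1.7388
  sulphur-dioxide contribution → 0.2066 μm/a
  chloride contribution → 0.7022 μm/a
  ⇒ r_corr(copper) = 0.9088 μm/a
Convert to mass loss: 0.9088 μm/a × 8.96 g/cm³ = 8.143 g·m⁻²·a⁻¹

r_corr = 8.14 g·m⁻²·a⁻¹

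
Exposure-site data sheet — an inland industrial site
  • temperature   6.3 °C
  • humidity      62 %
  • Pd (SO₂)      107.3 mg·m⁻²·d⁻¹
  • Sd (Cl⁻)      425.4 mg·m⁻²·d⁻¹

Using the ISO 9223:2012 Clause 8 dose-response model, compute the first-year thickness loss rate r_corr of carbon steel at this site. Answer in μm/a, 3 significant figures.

r_corr = 83.2 μm/a

carbon steel: temperature factor f = +0.150·(-3.7) = -0.5550
  Pd branch = 1.77·Pd^0.52·e^(0.02·RH+f) = 39.94 μm/a
  Cl⁻ term: 0.102·425.4^0.62·exp(0.033·62+0.04·6.3) = 43.3
  r_corr = 39.94 + 43.3 = 83.23 μm/a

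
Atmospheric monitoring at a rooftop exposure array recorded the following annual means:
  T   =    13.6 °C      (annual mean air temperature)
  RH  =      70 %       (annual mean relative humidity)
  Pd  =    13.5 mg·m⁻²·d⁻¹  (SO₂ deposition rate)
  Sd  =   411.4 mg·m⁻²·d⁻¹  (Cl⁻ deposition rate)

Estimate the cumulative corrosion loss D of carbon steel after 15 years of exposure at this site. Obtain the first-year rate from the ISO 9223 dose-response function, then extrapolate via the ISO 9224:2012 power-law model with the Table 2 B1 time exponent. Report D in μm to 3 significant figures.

D(15) = 399 μm

carbon steel: temperature factor f = -0.054·(3.6) = -0.1944
  SO₂ term: 1.77·13.5^0.52·exp(0.02·70-0.1944) = 22.87
  Cl⁻ term: 0.102·411.4^0.62·exp(0.033·70+0.04·13.6) = 73.95
  sum: 22.87 + 73.95 → r_corr = 96.82 μm/a
ISO 9224: D(t) = r_corr · t^b with b = 0.523 (carbon steel, B1)
  D(15) = 96.82 × 15^0.523 = 96.82 × 4.122 = 399.1 μm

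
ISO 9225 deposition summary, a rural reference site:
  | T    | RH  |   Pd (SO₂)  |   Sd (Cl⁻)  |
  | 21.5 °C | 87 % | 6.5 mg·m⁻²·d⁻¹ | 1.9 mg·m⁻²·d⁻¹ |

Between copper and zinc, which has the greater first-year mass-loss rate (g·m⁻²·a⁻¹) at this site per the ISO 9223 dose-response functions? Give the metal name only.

copper: f(T) = -0.080·(T−10) [T>10 °C] = -0.9200
  sulphur-dioxide contribution → 0.5825 μm/a
  chloride contribution → 0.8012 μm/a
  total first-year rate 1.384 μm/a
  mass loss = 1.384 μm/a × 8.96 g/cm³ = 12.4 g·m⁻²·a⁻¹
zinc: temperature factor f = -0.071·(11.5) = -0.8165
  sulphur-dioxide contribution → 0.7107 μm/a
  chloride contribution → 0.3147 μm/a
  ⇒ r_corr(zinc) = 1.025 μm/a
  mass loss = 1.025 μm/a × 7.14 g/cm³ = 7.322 g·m⁻²·a⁻¹
Ordering by g·m⁻²·a⁻¹: copper (12.4) > zinc (7.32)

copper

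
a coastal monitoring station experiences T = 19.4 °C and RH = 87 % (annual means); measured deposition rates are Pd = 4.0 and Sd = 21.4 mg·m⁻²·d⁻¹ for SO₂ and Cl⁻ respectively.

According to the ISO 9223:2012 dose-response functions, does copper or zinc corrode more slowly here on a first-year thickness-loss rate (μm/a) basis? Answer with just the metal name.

zinc

copper: f(T) = -0.080·(T−10) [T>10 °C] = -0.7520
  Pd branch = 0.0053·Pd^0.26·e^(0.059·RH+f) = 0.6074 μm/a
  Cl⁻ term: 0.01025·21.4^0.27·exp(0.036·87+0.049·19.4) = 1.39
  sum: 0.6074 + 1.39 → r_corr = 1.997 μm/a
zinc: f(T) = -0.071·(T−10) [T>10 °C] = -0.6674
  SO₂ term: 0.0129·4.0^0.44·exp(0.046·87-0.6674) = 0.6663
  Cl⁻ term: 0.0175·21.4^0.57·exp(0.008·87+0.085·19.4) = 1.047
  r_corr = 0.6663 + 1.047 = 1.713 μm/a
Ordering by μm/a: copper (2) > zinc (1.71)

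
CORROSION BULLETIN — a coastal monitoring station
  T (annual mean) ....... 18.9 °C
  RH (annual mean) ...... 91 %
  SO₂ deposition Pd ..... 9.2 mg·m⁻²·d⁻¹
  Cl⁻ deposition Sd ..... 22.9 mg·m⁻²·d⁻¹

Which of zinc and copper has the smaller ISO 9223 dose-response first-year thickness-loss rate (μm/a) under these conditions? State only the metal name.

zinc: temperature factor f = -0.071·(8.9) = -0.6319
  sulphur-dioxide contribution → 1.197 μm/a
  chloride contribution → 1.076 μm/a
  total first-year rate 2.274 μm/a
copper: f(T) = -0.080·(T−10) [T>10 °C] = -0.7120
  sulphur-dioxide contribution → 0.994 μm/a
  chloride contribution → 1.595 μm/a
  ⇒ r_corr(copper) = 2.589 μm/a
Ordering by μm/a: copper (2.59) > zinc (2.27)

zinc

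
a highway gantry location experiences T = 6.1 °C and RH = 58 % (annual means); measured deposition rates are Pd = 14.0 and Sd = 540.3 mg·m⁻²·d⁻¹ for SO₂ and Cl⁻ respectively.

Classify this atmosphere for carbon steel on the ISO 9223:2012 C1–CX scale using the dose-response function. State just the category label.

carbon steel: temperature factor f = +0.150·(-3.9) = -0.5850
  sulphur-dioxide contribution → 12.41 μm/a
  chloride contribution → 43.66 μm/a
  ⇒ r_corr(carbon steel) = 56.06 μm/a
ISO 9223 Table 2 (carbon steel): 50 < 56.1 ≤ 80 μm/a ⇒ C4

C4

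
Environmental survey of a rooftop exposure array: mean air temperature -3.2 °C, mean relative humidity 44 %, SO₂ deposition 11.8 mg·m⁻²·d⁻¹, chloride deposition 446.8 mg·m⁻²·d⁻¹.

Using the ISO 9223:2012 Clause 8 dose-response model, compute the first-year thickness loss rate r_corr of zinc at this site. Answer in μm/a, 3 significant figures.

zinc: f(T) = +0.038·(T−10) [T≤10 °C] = -0.5016
  SO₂ term: 0.0129·11.8^0.44·exp(0.046·44-0.5016) = 0.1751
  Cl⁻ term: 0.0175·446.8^0.57·exp(0.008·44+0.085·-3.2) = 0.6143
  sum: 0.1751 + 0.6143 → r_corr = 0.7894 μm/a

r_corr = 0.789 μm/a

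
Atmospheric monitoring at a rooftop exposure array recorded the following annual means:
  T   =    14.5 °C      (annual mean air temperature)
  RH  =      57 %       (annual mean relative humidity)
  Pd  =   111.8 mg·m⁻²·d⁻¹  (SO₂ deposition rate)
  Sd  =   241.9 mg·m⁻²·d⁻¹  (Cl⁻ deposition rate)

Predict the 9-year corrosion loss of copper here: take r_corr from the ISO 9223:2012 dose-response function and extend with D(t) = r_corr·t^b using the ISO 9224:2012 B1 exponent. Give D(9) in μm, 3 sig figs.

D(9) = 4.67 μm

copper: f(T) = -0.080·(T−10) [T>10 °C] = -0.3600
  sulphur-dioxide contribution → 0.364 μm/a
  chloride contribution → 0.7146 μm/a
  ⇒ r_corr(copper) = 1.079 μm/a
Long-term exponent b (ISO 9224 Table 2, B1) = 0.667
  D(9) = 1.079 × 9^0.667 = 1.079 × 4.33 = 4.67 μm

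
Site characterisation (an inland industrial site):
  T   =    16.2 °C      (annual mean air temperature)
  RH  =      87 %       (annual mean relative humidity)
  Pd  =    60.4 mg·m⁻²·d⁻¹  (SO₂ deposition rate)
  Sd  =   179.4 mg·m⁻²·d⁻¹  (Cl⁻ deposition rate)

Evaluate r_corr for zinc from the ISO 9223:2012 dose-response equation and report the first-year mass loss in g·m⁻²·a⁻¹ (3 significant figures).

r_corr = 38.8 g·m⁻²·a⁻¹

zinc: f(T) = -0.071·(T−10) [T>10 °C] = -0.4402
  Pd branch = 0.0129·Pd^0.44·e^(0.046·RH+f) = 2.761 μm/a
  Cl⁻ term: 0.0175·179.4^0.57·exp(0.008·87+0.085·16.2) = 2.679
  sum: 2.761 + 2.679 → r_corr = 5.441 μm/a
Convert to mass loss: 5.441 μm/a × 7.14 g/cm³ = 38.85 g·m⁻²·a⁻¹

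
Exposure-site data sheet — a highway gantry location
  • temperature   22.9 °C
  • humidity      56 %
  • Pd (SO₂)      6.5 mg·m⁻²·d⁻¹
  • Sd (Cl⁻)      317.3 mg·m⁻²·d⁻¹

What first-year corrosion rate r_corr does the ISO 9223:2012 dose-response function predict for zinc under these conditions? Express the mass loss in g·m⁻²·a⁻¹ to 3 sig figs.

r_corr = 37.6 g·m⁻²·a⁻¹

zinc: temperature factor f = -0.071·(12.9) = -0.9159
  sulphur-dioxide contribution → 0.1546 μm/a
  chloride contribution → 5.114 μm/a
  total first-year rate 5.269 μm/a
Convert to mass loss: 5.269 μm/a × 7.14 g/cm³ = 37.62 g·m⁻²·a⁻¹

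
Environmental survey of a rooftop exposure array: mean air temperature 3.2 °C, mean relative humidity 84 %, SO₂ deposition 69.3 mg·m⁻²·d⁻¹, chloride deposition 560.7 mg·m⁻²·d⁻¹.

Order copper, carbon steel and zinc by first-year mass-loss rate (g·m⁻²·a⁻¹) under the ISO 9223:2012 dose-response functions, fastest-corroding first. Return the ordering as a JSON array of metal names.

["carbon steel", "zinc", "copper"]

copper: f(T) = +0.126·(T−10) [T≤10 °C] = -0.8568
  sulphur-dioxide contribution → 0.9619 μm/a
  chloride contribution → 1.362 μm/a
  total first-year rate 2.324 μm/a
  mass loss = 2.324 μm/a × 8.96 g/cm³ = 20.83 g·m⁻²·a⁻¹
carbon steel: T≤10 °C ⇒ hinge +0.150·(3.2−10) = -1.0200
  sulphur-dioxide contribution → 31.03 μm/a
  chloride contribution → 93.81 μm/a
  ⇒ r_corr(carbon steel) = 124.8 μm/a
  mass loss = 124.8 μm/a × 7.85 g/cm³ = 980 g·m⁻²·a⁻¹
zinc: T≤10 °C ⇒ hinge +0.038·(3.2−10) = -0.2584
  sulphur-dioxide contribution → 3.065 μm/a
  chloride contribution → 1.659 μm/a
  total first-year rate 4.724 μm/a
  mass loss = 4.724 μm/a × 7.14 g/cm³ = 33.73 g·m⁻²·a⁻¹
Ordering by g·m⁻²·a⁻¹: carbon steel (980) > zinc (33.7) > copper (20.8)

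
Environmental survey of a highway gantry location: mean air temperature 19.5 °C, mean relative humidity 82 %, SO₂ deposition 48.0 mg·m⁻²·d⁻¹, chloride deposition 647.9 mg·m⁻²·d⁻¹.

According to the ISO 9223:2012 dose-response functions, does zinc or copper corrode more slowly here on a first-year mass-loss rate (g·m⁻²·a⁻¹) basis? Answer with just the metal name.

zinc: f(T) = -0.071·(T−10) [T>10 °C] = -0.6745
  sulphur-dioxide contribution → 1.569 μm/a
  chloride contribution → 7.085 μm/a
  ⇒ r_corr(zinc) = 8.654 μm/a
  mass loss = 8.654 μm/a × 7.14 g/cm³ = 61.79 g·m⁻²·a⁻¹
copper: temperature factor f = -0.080·(9.5) = -0.7600
  sulphur-dioxide contribution → 0.856 μm/a
  chloride contribution → 2.93 μm/a
  ⇒ r_corr(copper) = 3.786 μm/a
  mass loss = 3.786 μm/a × 8.96 g/cm³ = 33.92 g·m⁻²·a⁻¹
Ordering by g·m⁻²·a⁻¹: zinc (61.8) > copper (33.9)

copper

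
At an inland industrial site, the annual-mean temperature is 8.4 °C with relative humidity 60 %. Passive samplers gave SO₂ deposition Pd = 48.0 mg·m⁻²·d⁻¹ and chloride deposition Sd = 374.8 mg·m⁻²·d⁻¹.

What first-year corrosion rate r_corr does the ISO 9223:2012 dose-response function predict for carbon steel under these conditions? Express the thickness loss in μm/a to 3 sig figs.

carbon steel: temperature factor f = +0.150·(-1.6) = -0.2400
  Pd branch = 1.77·Pd^0.52·e^(0.02·RH+f) = 34.61 μm/a
  Cl⁻ term: 0.102·374.8^0.62·exp(0.033·60+0.04·8.4) = 40.76
  sum: 34.61 + 40.76 → r_corr = 75.36 μm/a

r_corr = 75.4 μm/a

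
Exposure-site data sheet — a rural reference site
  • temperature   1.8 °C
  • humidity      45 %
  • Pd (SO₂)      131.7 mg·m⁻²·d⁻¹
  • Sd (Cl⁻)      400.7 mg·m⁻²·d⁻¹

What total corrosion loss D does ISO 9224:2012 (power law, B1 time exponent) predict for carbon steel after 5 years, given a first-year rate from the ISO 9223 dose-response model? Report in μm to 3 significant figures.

carbon steel: temperature factor f = +0.150·(-8.2) = -1.2300
  sulphur-dioxide contribution → 16.1 μm/a
  chloride contribution → 19.89 μm/a
  ⇒ r_corr(carbon steel) = 35.99 μm/a
ISO 9224: D(t) = r_corr · t^b with b = 0.523 (carbon steel, B1)
  D(5) = 35.99 × 5^0.523 = 35.99 × 2.32 = 83.5 μm

D(5) = 83.5 μm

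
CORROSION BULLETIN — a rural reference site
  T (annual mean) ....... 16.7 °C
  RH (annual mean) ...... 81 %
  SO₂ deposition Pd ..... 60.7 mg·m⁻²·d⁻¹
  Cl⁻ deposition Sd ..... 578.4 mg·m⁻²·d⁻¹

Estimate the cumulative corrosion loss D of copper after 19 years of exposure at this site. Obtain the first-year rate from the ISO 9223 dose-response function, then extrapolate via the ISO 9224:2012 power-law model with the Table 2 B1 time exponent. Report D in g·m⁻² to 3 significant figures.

copper: T>10 °C ⇒ hinge -0.080·(16.7−10) = -0.5360
  SO₂ term: 0.0053·60.7^0.26·exp(0.059·81-0.5360) = 1.073
  Cl⁻ term: 0.01025·578.4^0.27·exp(0.036·81+0.049·16.7) = 2.39
  r_corr = 1.073 + 2.39 = 3.463 μm/a
Power-law: D(19) = r_corr · 19^0.667
  D(19) = 3.463 × 19^0.667 = 3.463 × 7.127 = 24.68 μm
  Mass loss = 24.68 μm × 8.96 g/cm³ = 221.1 g·m⁻²

D(19) = 221 g·m⁻²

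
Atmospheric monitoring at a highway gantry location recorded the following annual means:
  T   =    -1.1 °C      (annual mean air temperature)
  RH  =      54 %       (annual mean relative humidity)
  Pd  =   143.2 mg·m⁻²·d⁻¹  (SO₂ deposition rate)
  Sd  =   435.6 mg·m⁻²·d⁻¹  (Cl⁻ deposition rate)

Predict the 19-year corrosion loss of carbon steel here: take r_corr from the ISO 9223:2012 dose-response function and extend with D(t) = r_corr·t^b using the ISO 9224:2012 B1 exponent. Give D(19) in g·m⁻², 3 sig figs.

D(19) = 1.40e+03 g·m⁻²

carbon steel: f(T) = +0.150·(T−10) [T≤10 °C] = -1.6650
  sulphur-dioxide contribution → 13.03 μm/a
  chloride contribution → 25.1 μm/a
  total first-year rate 38.13 μm/a
ISO 9224: D(t) = r_corr · t^b with b = 0.523 (carbon steel, B1)
  D(19) = 38.13 × 19^0.523 = 38.13 × 4.664 = 177.8 μm
  Mass loss = 177.8 μm × 7.85 g/cm³ = 1396 g·m⁻²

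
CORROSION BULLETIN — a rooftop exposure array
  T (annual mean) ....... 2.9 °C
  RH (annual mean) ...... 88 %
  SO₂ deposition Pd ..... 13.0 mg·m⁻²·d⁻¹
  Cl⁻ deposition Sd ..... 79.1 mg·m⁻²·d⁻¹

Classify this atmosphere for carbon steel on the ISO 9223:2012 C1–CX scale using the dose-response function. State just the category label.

carbon steel: f(T) = +0.150·(T−10) [T≤10 °C] = -1.0650
  sulphur-dioxide contribution → 13.46 μm/a
  chloride contribution → 31.41 μm/a
  ⇒ r_corr(carbon steel) = 44.87 μm/a
ISO 9223 Table 2 (carbon steel): 25 < 44.9 ≤ 50 μm/a ⇒ C3

C3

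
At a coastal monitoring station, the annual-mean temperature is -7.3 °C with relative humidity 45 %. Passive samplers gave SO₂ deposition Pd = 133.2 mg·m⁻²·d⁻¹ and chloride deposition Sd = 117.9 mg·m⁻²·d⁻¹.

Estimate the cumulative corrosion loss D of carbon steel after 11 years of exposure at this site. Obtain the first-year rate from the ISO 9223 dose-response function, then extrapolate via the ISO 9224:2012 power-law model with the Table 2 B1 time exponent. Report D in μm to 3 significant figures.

D(11) = 37.2 μm

carbon steel: temperature factor f = +0.150·(-17.3) = -2.5950
  Pd branch = 1.77·Pd^0.52·e^(0.02·RH+f) = 4.136 μm/a
  Cl⁻ term: 0.102·117.9^0.62·exp(0.033·45+0.04·-7.3) = 6.472
  sum: 4.136 + 6.472 → r_corr = 10.61 μm/a
Power-law: D(11) = r_corr · 11^0.523
  D(11) = 10.61 × 11^0.523 = 10.61 × 3.505 = 37.18 μm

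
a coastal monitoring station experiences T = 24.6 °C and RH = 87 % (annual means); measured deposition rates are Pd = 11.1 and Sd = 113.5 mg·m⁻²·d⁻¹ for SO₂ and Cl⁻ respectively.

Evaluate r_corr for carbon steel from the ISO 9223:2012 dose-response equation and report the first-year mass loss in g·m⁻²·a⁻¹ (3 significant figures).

r_corr = 837 g·m⁻²·a⁻¹

carbon steel: T>10 °C ⇒ hinge -0.054·(24.6−10) = -0.7884
  SO₂ term: 1.77·11.1^0.52·exp(0.02·87-0.7884) = 16.03
  Cl⁻ term: 0.102·113.5^0.62·exp(0.033·87+0.04·24.6) = 90.55
  sum: 16.03 + 90.55 → r_corr = 106.6 μm/a
Convert to mass loss: 106.6 μm/a × 7.85 g/cm³ = 836.6 g·m⁻²·a⁻¹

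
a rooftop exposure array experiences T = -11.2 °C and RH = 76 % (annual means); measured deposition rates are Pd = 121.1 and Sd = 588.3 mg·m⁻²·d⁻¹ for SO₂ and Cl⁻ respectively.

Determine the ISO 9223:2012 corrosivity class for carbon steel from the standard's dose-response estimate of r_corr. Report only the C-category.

carbon steel: T≤10 °C ⇒ hinge +0.150·(-11.2−10) = -3.1800
  Pd branch = 1.77·Pd^0.52·e^(0.02·RH+f) = 4.076 μm/a
  Cl⁻ term: 0.102·588.3^0.62·exp(0.033·76+0.04·-11.2) = 41.73
  sum: 4.076 + 41.73 → r_corr = 45.8 μm/a
ISO 9223 Table 2 (carbon steel): 25 < 45.8 ≤ 50 μm/a ⇒ C3

C3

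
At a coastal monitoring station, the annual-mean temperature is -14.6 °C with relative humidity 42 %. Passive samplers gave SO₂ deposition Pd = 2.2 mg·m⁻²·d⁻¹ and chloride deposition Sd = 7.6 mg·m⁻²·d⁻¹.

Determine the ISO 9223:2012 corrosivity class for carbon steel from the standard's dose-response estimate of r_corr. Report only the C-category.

carbon steel: T≤10 °C ⇒ hinge +0.150·(-14.6−10) = -3.6900
  SO₂ term: 1.77·2.2^0.52·exp(0.02·42-3.6900) = 0.1543
  Sd branch = 0.102·Sd^0.62·e^(0.033·RH+0.04·T) = 0.7999 μm/a
  sum: 0.1543 + 0.7999 → r_corr = 0.9541 μm/a
ISO 9223 Table 2 (carbon steel): 0 < 0.954 ≤ 1.3 μm/a ⇒ C1

C1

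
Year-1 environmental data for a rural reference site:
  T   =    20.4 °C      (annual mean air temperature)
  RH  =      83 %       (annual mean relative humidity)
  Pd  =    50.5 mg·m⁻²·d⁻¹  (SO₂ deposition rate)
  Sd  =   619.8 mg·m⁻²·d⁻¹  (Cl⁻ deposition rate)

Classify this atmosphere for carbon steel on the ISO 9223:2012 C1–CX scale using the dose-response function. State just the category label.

CX

carbon steel: f(T) = -0.054·(T−10) [T>10 °C] = -0.5616
  Pd branch = 1.77·Pd^0.52·e^(0.02·RH+f) = 40.81 μm/a
  Cl⁻ term: 0.102·619.8^0.62·exp(0.033·83+0.04·20.4) = 192.2
  sum: 40.81 + 192.2 → r_corr = 233 μm/a
Category bounds: 200…700 μm/a bracket r_corr ⇒ CX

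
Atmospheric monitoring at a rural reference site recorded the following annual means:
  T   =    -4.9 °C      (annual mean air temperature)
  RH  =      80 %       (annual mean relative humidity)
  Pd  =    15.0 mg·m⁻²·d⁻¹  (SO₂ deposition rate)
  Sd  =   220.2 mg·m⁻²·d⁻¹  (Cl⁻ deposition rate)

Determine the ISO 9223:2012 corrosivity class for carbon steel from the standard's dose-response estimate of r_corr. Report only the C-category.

C3

carbon steel: temperature factor f = +0.150·(-14.9) = -2.2350
  SO₂ term: 1.77·15.0^0.52·exp(0.02·80-2.2350) = 3.835
  Sd branch = 0.102·Sd^0.62·e^(0.033·RH+0.04·T) = 33.31 μm/a
  r_corr = 3.835 + 33.31 = 37.14 μm/a
ISO 9223 Table 2 (carbon steel): 25 < 37.1 ≤ 50 μm/a ⇒ C3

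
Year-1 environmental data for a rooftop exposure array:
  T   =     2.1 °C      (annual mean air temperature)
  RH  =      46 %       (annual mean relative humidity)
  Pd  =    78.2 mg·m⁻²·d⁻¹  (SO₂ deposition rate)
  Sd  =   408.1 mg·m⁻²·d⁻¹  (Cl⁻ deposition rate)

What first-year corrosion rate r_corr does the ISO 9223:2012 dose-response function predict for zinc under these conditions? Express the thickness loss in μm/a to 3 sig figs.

zinc: T≤10 °C ⇒ hinge +0.038·(2.1−10) = -0.3002
  Pd branch = 0.0129·Pd^0.44·e^(0.046·RH+f) = 0.5397 μm/a
  Sd branch = 0.0175·Sd^0.57·e^(0.008·RH+0.085·T) = 0.9301 μm/a
  r_corr = 0.5397 + 0.9301 = 1.47 μm/a

r_corr = 1.47 μm/a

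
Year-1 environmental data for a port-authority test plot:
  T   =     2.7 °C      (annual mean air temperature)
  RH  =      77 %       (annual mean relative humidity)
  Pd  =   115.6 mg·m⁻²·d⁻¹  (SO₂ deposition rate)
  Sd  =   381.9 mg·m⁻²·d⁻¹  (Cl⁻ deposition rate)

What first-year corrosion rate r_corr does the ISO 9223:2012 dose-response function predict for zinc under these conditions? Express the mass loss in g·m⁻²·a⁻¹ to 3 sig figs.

r_corr = 28.1 g·m⁻²·a⁻¹

zinc: temperature factor f = +0.038·(-7.3) = -0.2774
  Pd branch = 0.0129·Pd^0.44·e^(0.046·RH+f) = 2.73 μm/a
  Cl⁻ term: 0.0175·381.9^0.57·exp(0.008·77+0.085·2.7) = 1.208
  r_corr = 2.73 + 1.208 = 3.937 μm/a
Convert to mass loss: 3.937 μm/a × 7.14 g/cm³ = 28.11 g·m⁻²·a⁻¹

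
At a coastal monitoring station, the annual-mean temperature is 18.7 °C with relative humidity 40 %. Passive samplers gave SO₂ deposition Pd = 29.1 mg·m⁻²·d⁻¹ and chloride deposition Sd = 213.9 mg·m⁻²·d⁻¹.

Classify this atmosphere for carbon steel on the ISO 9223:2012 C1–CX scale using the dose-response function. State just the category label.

carbon steel: T>10 °C ⇒ hinge -0.054·(18.7−10) = -0.4698
  Pd branch = 1.77·Pd^0.52·e^(0.02·RH+f) = 14.21 μm/a
  Cl⁻ term: 0.102·213.9^0.62·exp(0.033·40+0.04·18.7) = 22.46
  sum: 14.21 + 22.46 → r_corr = 36.67 μm/a
36.7 μm/a falls in (25, 50] for carbon steel → category C3

C3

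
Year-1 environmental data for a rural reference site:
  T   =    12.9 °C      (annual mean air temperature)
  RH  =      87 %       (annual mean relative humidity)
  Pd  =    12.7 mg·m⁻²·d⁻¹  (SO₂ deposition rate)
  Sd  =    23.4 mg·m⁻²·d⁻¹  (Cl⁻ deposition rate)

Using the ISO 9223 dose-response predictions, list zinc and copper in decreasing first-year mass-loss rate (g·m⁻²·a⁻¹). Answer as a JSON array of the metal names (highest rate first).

zinc: T>10 °C ⇒ hinge -0.071·(12.9−10) = -0.2059
  Pd branch = 0.0129·Pd^0.44·e^(0.046·RH+f) = 1.757 μm/a
  Sd branch = 0.0175·Sd^0.57·e^(0.008·RH+0.085·T) = 0.6338 μm/a
  r_corr = 1.757 + 0.6338 = 2.391 μm/a
  mass loss = 2.391 μm/a × 7.14 g/cm³ = 17.07 g·m⁻²·a⁻¹
copper: T>10 °C ⇒ hinge -0.080·(12.9−10) = -0.2320
  Pd branch = 0.0053·Pd^0.26·e^(0.059·RH+f) = 1.38 μm/a
  Cl⁻ term: 0.01025·23.4^0.27·exp(0.036·87+0.049·12.9) = 1.035
  sum: 1.38 + 1.035 → r_corr = 2.415 μm/a
  mass loss = 2.415 μm/a × 8.96 g/cm³ = 21.64 g·m⁻²·a⁻¹
Ordering by g·m⁻²·a⁻¹: copper (21.6) > zinc (17.1)

["copper", "zinc"]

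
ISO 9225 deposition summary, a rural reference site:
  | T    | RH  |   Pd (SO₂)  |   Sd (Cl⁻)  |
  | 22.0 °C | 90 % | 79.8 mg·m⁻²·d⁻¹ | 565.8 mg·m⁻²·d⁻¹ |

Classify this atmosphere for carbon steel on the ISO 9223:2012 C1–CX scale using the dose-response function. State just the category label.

CX

carbon steel: f(T) = -0.054·(T−10) [T>10 °C] = -0.6480
  sulphur-dioxide contribution → 54.62 μm/a
  chloride contribution → 243.9 μm/a
  ⇒ r_corr(carbon steel) = 298.6 μm/a
Category bounds: 200…700 μm/a bracket r_corr ⇒ CX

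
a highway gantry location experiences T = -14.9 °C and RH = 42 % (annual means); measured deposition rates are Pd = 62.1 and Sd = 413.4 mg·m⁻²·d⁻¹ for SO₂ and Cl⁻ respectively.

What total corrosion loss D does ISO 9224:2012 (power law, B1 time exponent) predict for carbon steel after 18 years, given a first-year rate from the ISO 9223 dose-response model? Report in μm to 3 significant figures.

carbon steel: f(T) = +0.150·(T−10) [T≤10 °C] = -3.7350
  Pd branch = 1.77·Pd^0.52·e^(0.02·RH+f) = 0.8377 μm/a
  Cl⁻ term: 0.102·413.4^0.62·exp(0.033·42+0.04·-14.9) = 9.415
  r_corr = 0.8377 + 9.415 = 10.25 μm/a
ISO 9224: D(t) = r_corr · t^b with b = 0.523 (carbon steel, B1)
  D(18) = 10.25 × 18^0.523 = 10.25 × 4.534 = 46.49 μm

D(18) = 46.5 μm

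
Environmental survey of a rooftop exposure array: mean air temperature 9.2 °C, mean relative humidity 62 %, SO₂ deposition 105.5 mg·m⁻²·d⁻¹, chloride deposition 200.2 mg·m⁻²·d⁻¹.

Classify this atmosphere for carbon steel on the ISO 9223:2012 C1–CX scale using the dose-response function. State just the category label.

carbon steel: T≤10 °C ⇒ hinge +0.150·(9.2−10) = -0.1200
  sulphur-dioxide contribution → 61.16 μm/a
  chloride contribution → 30.47 μm/a
  ⇒ r_corr(carbon steel) = 91.63 μm/a
91.6 μm/a falls in (80, 200] for carbon steel → category C5

C5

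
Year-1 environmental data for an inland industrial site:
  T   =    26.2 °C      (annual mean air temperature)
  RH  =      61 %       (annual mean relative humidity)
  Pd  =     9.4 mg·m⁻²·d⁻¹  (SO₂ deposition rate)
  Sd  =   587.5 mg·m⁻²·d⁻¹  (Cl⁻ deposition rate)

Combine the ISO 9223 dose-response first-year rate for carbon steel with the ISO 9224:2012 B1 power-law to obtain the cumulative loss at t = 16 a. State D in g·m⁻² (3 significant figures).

carbon steel: f(T) = -0.054·(T−10) [T>10 °C] = -0.8748
  Pd branch = 1.77·Pd^0.52·e^(0.02·RH+f) = 8.015 μm/a
  Sd branch = 0.102·Sd^0.62·e^(0.033·RH+0.04·T) = 113.4 μm/a
  r_corr = 8.015 + 113.4 = 121.5 μm/a
ISO 9224: D(t) = r_corr · t^b with b = 0.523 (carbon steel, B1)
  D(16) = 121.5 × 16^0.523 = 121.5 × 4.263 = 517.8 μm
  Mass loss = 517.8 μm × 7.85 g/cm³ = 4065 g·m⁻²

D(16) = 4.06e+03 g·m⁻²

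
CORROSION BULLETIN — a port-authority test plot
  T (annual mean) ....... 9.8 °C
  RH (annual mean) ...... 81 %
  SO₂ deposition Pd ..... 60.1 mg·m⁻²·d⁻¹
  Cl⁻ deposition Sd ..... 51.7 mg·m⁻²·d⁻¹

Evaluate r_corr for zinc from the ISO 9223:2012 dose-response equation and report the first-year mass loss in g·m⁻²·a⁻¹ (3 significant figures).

r_corr = 28.2 g·m⁻²·a⁻¹

zinc: temperature factor f = +0.038·(-0.2) = -0.0076
  SO₂ term: 0.0129·60.1^0.44·exp(0.046·81-0.0076) = 3.222
  Cl⁻ term: 0.0175·51.7^0.57·exp(0.008·81+0.085·9.8) = 0.7293
  r_corr = 3.222 + 0.7293 = 3.952 μm/a
Convert to mass loss: 3.952 μm/a × 7.14 g/cm³ = 28.22 g·m⁻²·a⁻¹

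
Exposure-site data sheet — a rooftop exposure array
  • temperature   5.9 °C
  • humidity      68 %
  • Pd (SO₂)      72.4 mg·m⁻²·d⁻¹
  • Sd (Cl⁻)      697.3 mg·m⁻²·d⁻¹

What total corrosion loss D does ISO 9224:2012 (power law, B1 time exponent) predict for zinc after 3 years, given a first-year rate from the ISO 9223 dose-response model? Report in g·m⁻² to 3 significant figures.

D(3) = 65.2 g·m⁻²

zinc: f(T) = +0.038·(T−10) [T≤10 °C] = -0.1558
  Pd branch = 0.0129·Pd^0.44·e^(0.046·RH+f) = 1.658 μm/a
  Sd branch = 0.0175·Sd^0.57·e^(0.008·RH+0.085·T) = 2.079 μm/a
  r_corr = 1.658 + 2.079 = 3.737 μm/a
Long-term exponent b (ISO 9224 Table 2, B1) = 0.813
  D(3) = 3.737 × 3^0.813 = 3.737 × 2.443 = 9.13 μm
  Mass loss = 9.13 μm × 7.14 g/cm³ = 65.19 g·m⁻²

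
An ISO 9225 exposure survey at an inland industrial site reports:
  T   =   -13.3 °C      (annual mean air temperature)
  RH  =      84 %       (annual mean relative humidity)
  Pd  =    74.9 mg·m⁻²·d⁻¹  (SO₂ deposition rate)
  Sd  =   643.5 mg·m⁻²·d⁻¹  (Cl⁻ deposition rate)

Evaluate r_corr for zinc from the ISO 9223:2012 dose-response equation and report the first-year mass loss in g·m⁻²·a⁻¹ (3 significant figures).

zinc: T≤10 °C ⇒ hinge +0.038·(-13.3−10) = -0.8854
  Pd branch = 0.0129·Pd^0.44·e^(0.046·RH+f) = 1.694 μm/a
  Cl⁻ term: 0.0175·643.5^0.57·exp(0.008·84+0.085·-13.3) = 0.4414
  r_corr = 1.694 + 0.4414 = 2.136 μm/a
Convert to mass loss: 2.136 μm/a × 7.14 g/cm³ = 15.25 g·m⁻²·a⁻¹

r_corr = 15.2 g·m⁻²·a⁻¹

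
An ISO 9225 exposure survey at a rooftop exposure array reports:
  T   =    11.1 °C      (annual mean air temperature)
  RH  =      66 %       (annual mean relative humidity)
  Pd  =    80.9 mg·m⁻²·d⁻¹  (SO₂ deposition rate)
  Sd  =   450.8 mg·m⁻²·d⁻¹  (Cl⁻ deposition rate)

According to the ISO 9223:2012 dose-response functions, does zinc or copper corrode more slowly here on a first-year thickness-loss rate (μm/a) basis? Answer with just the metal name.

zinc: f(T) = -0.071·(T−10) [T>10 °C] = -0.0781
  Pd branch = 0.0129·Pd^0.44·e^(0.046·RH+f) = 1.717 μm/a
  Sd branch = 0.0175·Sd^0.57·e^(0.008·RH+0.085·T) = 2.482 μm/a
  sum: 1.717 + 2.482 → r_corr = 4.199 μm/a
copper: temperature factor f = -0.080·(1.1) = -0.0880
  SO₂ term: 0.0053·80.9^0.26·exp(0.059·66-0.0880) = 0.7469
  Cl⁻ term: 0.01025·450.8^0.27·exp(0.036·66+0.049·11.1) = 0.9895
  sum: 0.7469 + 0.9895 → r_corr = 1.736 μm/a
Ordering by μm/a: zinc (4.2) > copper (1.74)

copper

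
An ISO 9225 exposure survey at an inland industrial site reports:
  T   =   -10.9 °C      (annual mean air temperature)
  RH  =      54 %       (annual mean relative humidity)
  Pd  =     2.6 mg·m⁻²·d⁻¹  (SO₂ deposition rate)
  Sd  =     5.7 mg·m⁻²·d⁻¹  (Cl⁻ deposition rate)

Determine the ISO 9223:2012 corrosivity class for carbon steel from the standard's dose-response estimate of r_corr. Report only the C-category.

C2

carbon steel: f(T) = +0.150·(T−10) [T≤10 °C] = -3.1350
  sulphur-dioxide contribution → 0.3726 μm/a
  chloride contribution → 1.153 μm/a
  ⇒ r_corr(carbon steel) = 1.526 μm/a
Category bounds: 1.3…25 μm/a bracket r_corr ⇒ C2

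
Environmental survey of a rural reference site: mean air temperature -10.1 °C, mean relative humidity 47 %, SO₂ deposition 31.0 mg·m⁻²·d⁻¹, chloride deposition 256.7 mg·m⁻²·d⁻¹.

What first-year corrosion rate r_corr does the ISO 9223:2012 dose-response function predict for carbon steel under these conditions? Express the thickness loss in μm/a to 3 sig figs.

r_corr = 11.3 μm/a

carbon steel: f(T) = +0.150·(T−10) [T≤10 °C] = -3.0150
  Pd branch = 1.77·Pd^0.52·e^(0.02·RH+f) = 1.325 μm/a
  Sd branch = 0.102·Sd^0.62·e^(0.033·RH+0.04·T) = 10.01 μm/a
  sum: 1.325 + 10.01 → r_corr = 11.34 μm/a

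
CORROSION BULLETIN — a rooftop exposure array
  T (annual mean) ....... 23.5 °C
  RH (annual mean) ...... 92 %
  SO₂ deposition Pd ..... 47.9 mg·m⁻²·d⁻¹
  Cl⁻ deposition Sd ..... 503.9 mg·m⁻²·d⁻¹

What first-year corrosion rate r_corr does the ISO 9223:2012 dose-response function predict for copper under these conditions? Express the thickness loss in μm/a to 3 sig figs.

copper: T>10 °C ⇒ hinge -0.080·(23.5−10) = -1.0800
  Pd branch = 0.0053·Pd^0.26·e^(0.059·RH+f) = 1.121 μm/a
  Cl⁻ term: 0.01025·503.9^0.27·exp(0.036·92+0.049·23.5) = 4.773
  sum: 1.121 + 4.773 → r_corr = 5.894 μm/a

r_corr = 5.89 μm/a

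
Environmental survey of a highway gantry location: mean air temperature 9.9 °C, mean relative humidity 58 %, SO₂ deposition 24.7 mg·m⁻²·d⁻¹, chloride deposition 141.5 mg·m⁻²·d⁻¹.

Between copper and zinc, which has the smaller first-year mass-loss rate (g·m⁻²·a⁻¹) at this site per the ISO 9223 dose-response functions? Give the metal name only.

copper

copper: temperature factor f = +0.126·(-0.1) = -0.0126
  Pd branch = 0.0053·Pd^0.26·e^(0.059·RH+f) = 0.369 μm/a
  Cl⁻ term: 0.01025·141.5^0.27·exp(0.036·58+0.049·9.9) = 0.5116
  r_corr = 0.369 + 0.5116 = 0.8806 μm/a
  mass loss = 0.8806 μm/a × 8.96 g/cm³ = 7.89 g·m⁻²·a⁻¹
zinc: temperature factor f = +0.038·(-0.1) = -0.0038
  Pd branch = 0.0129·Pd^0.44·e^(0.046·RH+f) = 0.7593 μm/a
  Cl⁻ term: 0.0175·141.5^0.57·exp(0.008·58+0.085·9.9) = 1.086
  sum: 0.7593 + 1.086 → r_corr = 1.846 μm/a
  mass loss = 1.846 μm/a × 7.14 g/cm³ = 13.18 g·m⁻²·a⁻¹
Ordering by g·m⁻²·a⁻¹: zinc (13.2) > copper (7.89)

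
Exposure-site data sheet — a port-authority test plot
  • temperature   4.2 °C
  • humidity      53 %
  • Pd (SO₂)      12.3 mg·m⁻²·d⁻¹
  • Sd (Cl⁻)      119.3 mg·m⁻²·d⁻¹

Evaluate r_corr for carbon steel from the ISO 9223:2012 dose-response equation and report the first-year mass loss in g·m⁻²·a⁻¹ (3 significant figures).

r_corr = 168 g·m⁻²·a⁻¹

carbon steel: temperature factor f = +0.150·(-5.8) = -0.8700
  SO₂ term: 1.77·12.3^0.52·exp(0.02·53-0.8700) = 7.893
  Cl⁻ term: 0.102·119.3^0.62·exp(0.033·53+0.04·4.2) = 13.45
  r_corr = 7.893 + 13.45 = 21.34 μm/a
Convert to mass loss: 21.34 μm/a × 7.85 g/cm³ = 167.5 g·m⁻²·a⁻¹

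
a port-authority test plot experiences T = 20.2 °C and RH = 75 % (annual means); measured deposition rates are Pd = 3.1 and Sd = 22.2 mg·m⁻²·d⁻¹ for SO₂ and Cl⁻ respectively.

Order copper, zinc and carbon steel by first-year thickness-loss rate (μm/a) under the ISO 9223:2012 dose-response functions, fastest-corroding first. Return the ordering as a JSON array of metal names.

["carbon steel", "zinc", "copper"]

copper: f(T) = -0.080·(T−10) [T>10 °C] = -0.8160
  SO₂ term: 0.0053·3.1^0.26·exp(0.059·75-0.8160) = 0.2627
  Sd branch = 0.01025·Sd^0.27·e^(0.036·RH+0.049·T) = 0.9478 μm/a
  r_corr = 0.2627 + 0.9478 = 1.21 μm/a
zinc: f(T) = -0.071·(T−10) [T>10 °C] = -0.7242
  SO₂ term: 0.0129·3.1^0.44·exp(0.046·75-0.7242) = 0.324
  Cl⁻ term: 0.0175·22.2^0.57·exp(0.008·75+0.085·20.2) = 1.039
  r_corr = 0.324 + 1.039 = 1.363 μm/a
carbon steel: temperature factor f = -0.054·(10.2) = -0.5508
  Pd branch = 1.77·Pd^0.52·e^(0.02·RH+f) = 8.236 μm/a
  Sd branch = 0.102·Sd^0.62·e^(0.033·RH+0.04·T) = 18.58 μm/a
  r_corr = 8.236 + 18.58 = 26.82 μm/a
Ordering by μm/a: carbon steel (26.8) > zinc (1.36) > copper (1.21)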